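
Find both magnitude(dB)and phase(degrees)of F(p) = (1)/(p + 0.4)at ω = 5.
Substitute p = j*5: F(j5) = 0.0158983 - 0.198728j.
|F| = 20*log₁₀(sqrt(Re²+Im²)) = -14.01 dB.
∠F = atan2(Im, Re) = -85.43°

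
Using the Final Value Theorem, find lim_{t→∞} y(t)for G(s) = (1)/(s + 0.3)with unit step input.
FVT: lim_{t→∞} y(t) = lim_{s→0} s*Y(s) where Y(s) = G(s)/s.
= lim_{s→0} G(s) = G(0) = num(0)/den(0) = 1/0.3 = 3.333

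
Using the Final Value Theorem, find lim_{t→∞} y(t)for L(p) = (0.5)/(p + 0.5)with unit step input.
FVT: lim_{t→∞} y(t) = lim_{p→0} p*Y(p) where Y(p) = L(p)/p.
= lim_{p→0} L(p) = L(0) = num(0)/den(0) = 0.5/0.5 = 1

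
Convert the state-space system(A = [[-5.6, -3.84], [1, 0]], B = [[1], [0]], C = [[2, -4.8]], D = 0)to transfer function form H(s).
H(s) = C(sI - A)⁻¹B + D.
Characteristic polynomial det(sI - A) = s^2 + 5.6*s + 3.84.
Numerator from C·adj(sI-A)·B + D·det(sI-A) = 2*s - 4.8.
H(s) = (2*s - 4.8)/(s^2 + 5.6*s + 3.84)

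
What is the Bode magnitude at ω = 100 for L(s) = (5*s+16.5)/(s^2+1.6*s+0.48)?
Substitute s = j*100: L(j100) = -0.000849785 - 0.050016j.
|L(j100)| = sqrt(Re² + Im²) = 0.05002.
20*log₁₀(0.05002) = -26.02 dB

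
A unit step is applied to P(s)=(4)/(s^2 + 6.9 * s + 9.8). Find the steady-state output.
FVT: lim_{t→∞} y(t) = lim_{s→0} s*Y(s) where Y(s) = P(s)/s.
= lim_{s→0} P(s) = P(0) = num(0)/den(0) = 4/9.8 = 0.4082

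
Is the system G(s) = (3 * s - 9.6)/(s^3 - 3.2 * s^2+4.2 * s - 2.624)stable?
Denominator: s^3 - 3.2*s^2 + 4.2*s - 2.624 = (s - 1.6)(s^2 - 1.6*s + 1.64). Poles: 0.8 + 1j, 0.8 - 1j, 1.6. All Re(p)<0: No (unstable)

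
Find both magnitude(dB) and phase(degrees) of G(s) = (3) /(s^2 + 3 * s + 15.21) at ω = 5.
Substitute s = j*5: G(j5) = -0.0915398 - 0.140255j.
|G| = 20*log₁₀(sqrt(Re²+Im²)) = -15.52 dB.
∠G = atan2(Im, Re) = -123.13°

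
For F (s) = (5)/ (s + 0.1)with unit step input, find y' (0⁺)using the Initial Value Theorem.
IVT: y'(0⁺) = lim_{s→∞} s²·Y(s) = lim_{s→∞} s·F(s).
deg(num) = 0, deg(den) = 1, relative degree = 1, so s·F(s) → (leading num)/(leading den) = 5/1 = 5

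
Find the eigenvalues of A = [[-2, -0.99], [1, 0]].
Eigenvalues solve det(λI - A) = 0.
Characteristic polynomial: λ^2 + 2*λ + 0.99 = 0.
Factor: (λ + 1.1)(λ + 0.9) = 0.
Roots: -0.9, -1.1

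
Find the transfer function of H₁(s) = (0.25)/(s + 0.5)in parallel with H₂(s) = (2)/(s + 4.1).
Parallel: H = H₁ + H₂ = (n₁·d₂ + n₂·d₁)/(d₁·d₂).
n₁·d₂ = 0.25*s + 1.025. n₂·d₁ = 2*s + 1. Sum = 2.25*s + 2.025. d₁·d₂ = s^2 + 4.6*s + 2.05.
H(s) = (2.25*s + 2.025)/(s^2 + 4.6*s + 2.05)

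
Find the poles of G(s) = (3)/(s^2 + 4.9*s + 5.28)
Set denominator = 0: s^2 + 4.9*s + 5.28 = (s + 3.3)(s + 1.6) = 0 → Poles: -1.6, -3.3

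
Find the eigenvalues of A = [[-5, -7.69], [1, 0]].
Eigenvalues solve det(λI - A) = 0.
Characteristic polynomial: λ^2 + 5*λ + 7.69 = 0.
Roots: -2.5 + 1.2j, -2.5 - 1.2j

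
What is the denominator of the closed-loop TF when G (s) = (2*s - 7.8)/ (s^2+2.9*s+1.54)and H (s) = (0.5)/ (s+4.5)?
Characteristic poly = G_den * H_den + G_num * H_num = (s^3 + 7.4*s^2 + 14.59*s + 6.93) + (s - 3.9) = s^3 + 7.4*s^2 + 15.59*s + 3.03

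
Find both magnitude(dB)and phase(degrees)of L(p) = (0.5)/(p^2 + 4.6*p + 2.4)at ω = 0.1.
Substitute p = j*0.1: L(j0.1) = 0.201732 - 0.0388271j.
|L| = 20*log₁₀(sqrt(Re²+Im²)) = -13.75 dB.
∠L = atan2(Im, Re) = -10.89°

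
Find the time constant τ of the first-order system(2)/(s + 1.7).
First-order system: τ = -1/pole. Pole = -1.7. τ = -1/(-1.7) = 0.5882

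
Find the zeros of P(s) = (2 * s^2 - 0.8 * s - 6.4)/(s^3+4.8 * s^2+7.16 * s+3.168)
Set numerator = 0: 2*s^2 - 0.8*s - 6.4 = 2*(s + 1.6)(s - 2) = 0 → Zeros: -1.6, 2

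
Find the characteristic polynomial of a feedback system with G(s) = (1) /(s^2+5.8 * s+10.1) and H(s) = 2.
Characteristic poly = G_den * H_den + G_num * H_num = (s^2 + 5.8*s + 10.1) + (2) = s^2 + 5.8*s + 12.1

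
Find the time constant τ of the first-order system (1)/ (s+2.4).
First-order system: τ = -1/pole. Pole = -2.4. τ = -1/(-2.4) = 0.4167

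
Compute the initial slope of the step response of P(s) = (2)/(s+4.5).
IVT: y'(0⁺) = lim_{s→∞} s²·Y(s) = lim_{s→∞} s·P(s).
deg(num) = 0, deg(den) = 1, relative degree = 1, so s·P(s) → (leading num)/(leading den) = 2/1 = 2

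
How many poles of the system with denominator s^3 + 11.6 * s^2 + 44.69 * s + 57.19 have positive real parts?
s^3 + 11.6*s^2 + 44.69*s + 57.19 = (s + 3.8)(s + 3.5)(s + 4.3). Poles: -3.5, -3.8, -4.3. RHP poles (Re>0): 0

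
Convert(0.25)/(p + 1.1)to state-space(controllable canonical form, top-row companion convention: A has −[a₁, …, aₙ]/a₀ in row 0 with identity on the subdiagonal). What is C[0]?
Reachable canonical form: C = numerator coefficients (right-aligned, zero-padded to length n).
num = 0.25, C = [[0.25]].
C[0] = 0.25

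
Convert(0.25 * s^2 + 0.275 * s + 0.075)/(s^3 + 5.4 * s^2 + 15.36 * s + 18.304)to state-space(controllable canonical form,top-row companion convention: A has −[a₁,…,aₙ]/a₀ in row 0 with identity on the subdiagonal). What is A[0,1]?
Reachable canonical form for den = s^3 + 5.4*s^2 + 15.36*s + 18.304: top row of A = -[a₁,a₂,...,aₙ]/a₀, ones on the subdiagonal, zeros elsewhere.
A = [[-5.4, -15.36, -18.304], [1, 0, 0], [0, 1, 0]].
A[0,1] = -15.36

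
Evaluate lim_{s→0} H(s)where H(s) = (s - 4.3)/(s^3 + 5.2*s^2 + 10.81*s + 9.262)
DC gain = H(0) = num(0)/den(0) = -4.3/9.262 = -0.4643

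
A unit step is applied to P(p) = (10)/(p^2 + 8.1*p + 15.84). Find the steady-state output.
FVT: lim_{t→∞} y(t) = lim_{p→0} p*Y(p) where Y(p) = P(p)/p.
= lim_{p→0} P(p) = P(0) = num(0)/den(0) = 10/15.84 = 0.6313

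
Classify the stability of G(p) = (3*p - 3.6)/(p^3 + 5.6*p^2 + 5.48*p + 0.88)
Denominator: p^3 + 5.6*p^2 + 5.48*p + 0.88 = (p + 0.2)(p + 4.4)(p + 1). Poles: -0.2, -1, -4.4. Stable (all poles in LHP)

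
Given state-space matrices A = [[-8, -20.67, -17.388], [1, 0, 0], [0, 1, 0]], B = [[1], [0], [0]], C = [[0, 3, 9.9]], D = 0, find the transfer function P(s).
P(s) = C(sI - A)⁻¹B + D.
Characteristic polynomial det(sI - A) = s^3 + 8*s^2 + 20.67*s + 17.388.
Numerator from C·adj(sI-A)·B + D·det(sI-A) = 3*s + 9.9.
P(s) = (3*s + 9.9)/(s^3 + 8*s^2 + 20.67*s + 17.388)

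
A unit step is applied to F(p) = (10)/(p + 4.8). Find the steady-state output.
FVT: lim_{t→∞} y(t) = lim_{p→0} p*Y(p) where Y(p) = F(p)/p.
= lim_{p→0} F(p) = F(0) = num(0)/den(0) = 10/4.8 = 2.083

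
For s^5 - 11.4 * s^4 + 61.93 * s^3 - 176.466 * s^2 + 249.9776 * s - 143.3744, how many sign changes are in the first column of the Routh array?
Routh array:
s^5: [1, 61.93, 249.9776]; s^4: [-11.4, -176.466, -143.3744]; s^3: [46.4505, 237.401]; s^2: [-118.2025, -143.3744]; s^1: [181.058]; s^0: [-143.3744]
First column: [1, -11.4, 46.4505, -118.2025, 181.058, -143.3744]. Sign changes = 5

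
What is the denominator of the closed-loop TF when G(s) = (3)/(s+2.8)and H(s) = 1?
Characteristic poly = G_den * H_den + G_num * H_num = (s + 2.8) + (3) = s + 5.8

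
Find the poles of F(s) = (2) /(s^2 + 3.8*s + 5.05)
Set denominator = 0: s^2 + 3.8*s + 5.05 = 0 → Poles: -1.9 + 1.2j, -1.9 - 1.2j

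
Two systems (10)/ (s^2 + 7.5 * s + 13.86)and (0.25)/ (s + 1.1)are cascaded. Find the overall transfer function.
Series: H = H₁ · H₂ = (n₁·n₂)/(d₁·d₂).
Num: n₁·n₂ = 2.5. Den: d₁·d₂ = s^3 + 8.6*s^2 + 22.11*s + 15.246.
H(s) = (2.5)/(s^3 + 8.6*s^2 + 22.11*s + 15.246)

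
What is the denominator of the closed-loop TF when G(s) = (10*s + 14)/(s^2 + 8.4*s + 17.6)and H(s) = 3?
Characteristic poly = G_den * H_den + G_num * H_num = (s^2 + 8.4*s + 17.6) + (30*s + 42) = s^2 + 38.4*s + 59.6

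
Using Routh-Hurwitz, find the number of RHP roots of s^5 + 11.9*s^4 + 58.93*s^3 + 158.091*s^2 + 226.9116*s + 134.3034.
Routh array:
s^5: [1, 58.93, 226.9116]; s^4: [11.9, 158.091, 134.3034]; s^3: [45.645, 215.6256]; s^2: [101.876, 134.3034]; s^1: [155.452]; s^0: [134.3034]
First column: [1, 11.9, 45.645, 101.876, 155.452, 134.3034]. Sign changes = RHP roots = 0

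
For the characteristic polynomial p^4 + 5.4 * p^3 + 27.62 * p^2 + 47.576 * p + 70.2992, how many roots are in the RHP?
p^4 + 5.4*p^3 + 27.62*p^2 + 47.576*p + 70.2992 = (p^2 + 2*p + 4.24)(p^2 + 3.4*p + 16.58). Poles: -1 + 1.8j, -1 - 1.8j, -1.7 + 3.7j, -1.7 - 3.7j. RHP poles (Re>0): 0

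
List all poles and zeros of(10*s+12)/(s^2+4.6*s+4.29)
Set denominator = 0: s^2 + 4.6*s + 4.29 = (s + 3.3)(s + 1.3) = 0 → Poles: -1.3, -3.3
Set numerator = 0: 10*s + 12 = 0 → Zeros: -1.2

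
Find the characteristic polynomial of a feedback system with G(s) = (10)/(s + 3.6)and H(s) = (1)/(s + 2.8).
Characteristic poly = G_den * H_den + G_num * H_num = (s^2 + 6.4*s + 10.08) + (10) = s^2 + 6.4*s + 20.08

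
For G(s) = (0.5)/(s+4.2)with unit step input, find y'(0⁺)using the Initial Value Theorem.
IVT: y'(0⁺) = lim_{s→∞} s²·Y(s) = lim_{s→∞} s·G(s).
deg(num) = 0, deg(den) = 1, relative degree = 1, so s·G(s) → (leading num)/(leading den) = 0.5/1 = 0.5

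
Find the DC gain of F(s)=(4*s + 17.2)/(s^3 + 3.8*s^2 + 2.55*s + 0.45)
DC gain = F(0) = num(0)/den(0) = 17.2/0.45 = 38.22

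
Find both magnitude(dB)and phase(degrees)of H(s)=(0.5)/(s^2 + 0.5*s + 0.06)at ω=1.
Substitute s = j*1: H(j1) = -0.414608 - 0.220536j.
|H| = 20*log₁₀(sqrt(Re²+Im²)) = -6.57 dB.
∠H = atan2(Im, Re) = -151.99°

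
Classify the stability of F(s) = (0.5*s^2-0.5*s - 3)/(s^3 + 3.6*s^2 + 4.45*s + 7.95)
Denominator: s^3 + 3.6*s^2 + 4.45*s + 7.95 = (s + 3)(s^2 + 0.6*s + 2.65). Poles: -0.3 + 1.6j, -0.3 - 1.6j, -3. Stable (all poles in LHP)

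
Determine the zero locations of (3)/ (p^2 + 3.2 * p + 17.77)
Numerator is a nonzero constant (3) → Zeros: none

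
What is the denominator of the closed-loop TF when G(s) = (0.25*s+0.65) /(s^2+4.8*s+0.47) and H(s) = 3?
Characteristic poly = G_den * H_den + G_num * H_num = (s^2 + 4.8*s + 0.47) + (0.75*s + 1.95) = s^2 + 5.55*s + 2.42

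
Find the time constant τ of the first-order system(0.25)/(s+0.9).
First-order system: τ = -1/pole. Pole = -0.9. τ = -1/(-0.9) = 1.111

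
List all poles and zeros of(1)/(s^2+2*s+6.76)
Set denominator = 0: s^2 + 2*s + 6.76 = 0 → Poles: -1 + 2.4j, -1 - 2.4j
Numerator is a nonzero constant (1) → Zeros: none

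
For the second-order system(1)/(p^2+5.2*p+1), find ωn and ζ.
Standard form: ωn²/(p²+2ζωn·p+ωn²).
const=1=ωn² → ωn=1, p coeff=5.2=2ζωn → ζ=2.6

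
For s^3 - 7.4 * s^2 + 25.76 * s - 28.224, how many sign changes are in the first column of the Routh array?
Routh array:
s^3: [1, 25.76]; s^2: [-7.4, -28.224]; s^1: [21.9459]; s^0: [-28.224]
First column: [1, -7.4, 21.9459, -28.224]. Sign changes = 3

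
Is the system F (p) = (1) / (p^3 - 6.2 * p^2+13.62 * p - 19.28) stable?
Denominator: p^3 - 6.2*p^2 + 13.62*p - 19.28 = (p - 4)(p^2 - 2.2*p + 4.82). Poles: 1.1 + 1.9j, 1.1 - 1.9j, 4. All Re(p)<0: No (unstable)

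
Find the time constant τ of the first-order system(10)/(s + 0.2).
First-order system: τ = -1/pole. Pole = -0.2. τ = -1/(-0.2) = 5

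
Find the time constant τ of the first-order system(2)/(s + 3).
First-order system: τ = -1/pole. Pole = -3. τ = -1/(-3) = 0.3333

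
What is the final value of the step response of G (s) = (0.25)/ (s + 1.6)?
FVT: lim_{t→∞} y(t) = lim_{s→0} s*Y(s) where Y(s) = G(s)/s.
= lim_{s→0} G(s) = G(0) = num(0)/den(0) = 0.25/1.6 = 0.1562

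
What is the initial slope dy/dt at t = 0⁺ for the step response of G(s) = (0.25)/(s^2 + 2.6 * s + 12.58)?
IVT: y'(0⁺) = lim_{s→∞} s²·Y(s) = lim_{s→∞} s·G(s).
deg(num) = 0, deg(den) = 2, relative degree = 2 ≥ 2, so s·G(s) → 0. Initial slope = 0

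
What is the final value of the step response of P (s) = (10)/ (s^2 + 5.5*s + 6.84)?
FVT: lim_{t→∞} y(t) = lim_{s→0} s*Y(s) where Y(s) = P(s)/s.
= lim_{s→0} P(s) = P(0) = num(0)/den(0) = 10/6.84 = 1.462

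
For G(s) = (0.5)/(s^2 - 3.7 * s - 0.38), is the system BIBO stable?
Denominator: s^2 - 3.7*s - 0.38 = (s - 3.8)(s + 0.1). Poles: -0.1, 3.8. All Re(p)<0: No (unstable)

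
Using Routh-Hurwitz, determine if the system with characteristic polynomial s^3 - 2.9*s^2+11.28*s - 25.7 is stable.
Routh array:
s^3: [1, 11.28]; s^2: [-2.9, -25.7]; s^1: [2.41793]; s^0: [-25.7]
First column: [1, -2.9, 2.41793, -25.7]. Sign changes = 3.
No, unstable (3 RHP root(s))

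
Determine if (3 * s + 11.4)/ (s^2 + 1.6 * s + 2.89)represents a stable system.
Denominator: s^2 + 1.6*s + 2.89. Poles: -0.8 + 1.5j, -0.8 - 1.5j. All Re(p)<0: Yes (stable)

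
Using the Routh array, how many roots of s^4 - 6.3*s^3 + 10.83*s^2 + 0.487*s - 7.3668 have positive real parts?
Routh array:
s^4: [1, 10.83, -7.3668]; s^3: [-6.3, 0.487]; s^2: [10.9073, -7.3668]; s^1: [-3.76802]; s^0: [-7.3668]
First column: [1, -6.3, 10.9073, -3.76802, -7.3668]. Sign changes = RHP roots = 3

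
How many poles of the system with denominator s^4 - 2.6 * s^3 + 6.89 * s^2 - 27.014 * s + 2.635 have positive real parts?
s^4 - 2.6*s^3 + 6.89*s^2 - 27.014*s + 2.635 = (s - 0.1)(s - 3.1)(s^2 + 0.6*s + 8.5). Poles: -0.3 + 2.9j, -0.3 - 2.9j, 0.1, 3.1. RHP poles (Re>0): 2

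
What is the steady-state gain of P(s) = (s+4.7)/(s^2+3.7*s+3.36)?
DC gain = P(0) = num(0)/den(0) = 4.7/3.36 = 1.399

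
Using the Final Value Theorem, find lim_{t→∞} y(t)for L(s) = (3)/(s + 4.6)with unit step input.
FVT: lim_{t→∞} y(t) = lim_{s→0} s*Y(s) where Y(s) = L(s)/s.
= lim_{s→0} L(s) = L(0) = num(0)/den(0) = 3/4.6 = 0.6522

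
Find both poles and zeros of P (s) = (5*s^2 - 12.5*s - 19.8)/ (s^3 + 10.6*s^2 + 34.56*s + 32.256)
Set denominator = 0: s^3 + 10.6*s^2 + 34.56*s + 32.256 = (s + 1.6)(s + 4.8)(s + 4.2) = 0 → Poles: -1.6, -4.2, -4.8
Set numerator = 0: 5*s^2 - 12.5*s - 19.8 = 5*(s - 3.6)(s + 1.1) = 0 → Zeros: -1.1, 3.6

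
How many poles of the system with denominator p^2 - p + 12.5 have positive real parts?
Poles: 0.5 + 3.5j, 0.5 - 3.5j. RHP poles (Re>0): 2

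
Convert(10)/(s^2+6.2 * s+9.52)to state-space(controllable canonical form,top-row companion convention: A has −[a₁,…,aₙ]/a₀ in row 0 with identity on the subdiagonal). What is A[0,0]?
Reachable canonical form for den = s^2 + 6.2*s + 9.52: top row of A = -[a₁,a₂,...,aₙ]/a₀, ones on the subdiagonal, zeros elsewhere.
A = [[-6.2, -9.52], [1, 0]].
A[0,0] = -6.2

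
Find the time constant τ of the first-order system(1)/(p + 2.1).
First-order system: τ = -1/pole. Pole = -2.1. τ = -1/(-2.1) = 0.4762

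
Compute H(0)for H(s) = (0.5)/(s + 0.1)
DC gain = H(0) = num(0)/den(0) = 0.5/0.1 = 5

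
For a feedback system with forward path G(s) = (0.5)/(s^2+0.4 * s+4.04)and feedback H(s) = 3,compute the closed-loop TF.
Closed-loop T = G/(1+GH).
Numerator: G_num * H_den = 0.5.
Denominator: G_den * H_den + G_num * H_num = (s^2 + 0.4*s + 4.04) + (1.5) = s^2 + 0.4*s + 5.54.
T(s) = (0.5)/(s^2 + 0.4*s + 5.54)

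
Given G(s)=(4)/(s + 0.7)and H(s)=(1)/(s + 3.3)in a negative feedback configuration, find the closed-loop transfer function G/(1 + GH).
Closed-loop T = G/(1+GH).
Numerator: G_num * H_den = 4*s + 13.2.
Denominator: G_den * H_den + G_num * H_num = (s^2 + 4*s + 2.31) + (4) = s^2 + 4*s + 6.31.
T(s) = (4*s + 13.2)/(s^2 + 4*s + 6.31)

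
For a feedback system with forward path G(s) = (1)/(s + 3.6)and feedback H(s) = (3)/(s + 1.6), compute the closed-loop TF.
Closed-loop T = G/(1+GH).
Numerator: G_num * H_den = s + 1.6.
Denominator: G_den * H_den + G_num * H_num = (s^2 + 5.2*s + 5.76) + (3) = s^2 + 5.2*s + 8.76.
T(s) = (s + 1.6)/(s^2 + 5.2*s + 8.76)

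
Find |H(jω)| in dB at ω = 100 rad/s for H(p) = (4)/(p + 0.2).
Substitute p = j*100: H(j100) = 7.99997e-05 - 0.0399998j.
|H(j100)| = sqrt(Re² + Im²) = 0.04.
20*log₁₀(0.04) = -27.96 dB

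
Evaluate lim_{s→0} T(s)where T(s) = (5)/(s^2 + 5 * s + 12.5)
DC gain = T(0) = num(0)/den(0) = 5/12.5 = 0.4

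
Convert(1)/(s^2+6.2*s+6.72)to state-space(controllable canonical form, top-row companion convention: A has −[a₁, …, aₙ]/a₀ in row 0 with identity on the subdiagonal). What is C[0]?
Reachable canonical form: C = numerator coefficients (right-aligned, zero-padded to length n).
num = 1, C = [[0, 1]].
C[0] = 0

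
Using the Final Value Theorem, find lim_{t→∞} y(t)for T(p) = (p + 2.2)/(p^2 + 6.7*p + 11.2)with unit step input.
FVT: lim_{t→∞} y(t) = lim_{p→0} p*Y(p) where Y(p) = T(p)/p.
= lim_{p→0} T(p) = T(0) = num(0)/den(0) = 2.2/11.2 = 0.1964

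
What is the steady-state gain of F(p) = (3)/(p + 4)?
DC gain = F(0) = num(0)/den(0) = 3/4 = 0.75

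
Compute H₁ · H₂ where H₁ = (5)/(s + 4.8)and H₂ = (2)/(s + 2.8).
Series: H = H₁ · H₂ = (n₁·n₂)/(d₁·d₂).
Num: n₁·n₂ = 10. Den: d₁·d₂ = s^2 + 7.6*s + 13.44.
H(s) = (10)/(s^2 + 7.6*s + 13.44)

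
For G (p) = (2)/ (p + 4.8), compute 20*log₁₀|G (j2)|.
Substitute p = j*2: G(j2) = 0.35503 - 0.147929j.
|G(j2)| = sqrt(Re² + Im²) = 0.3846.
20*log₁₀(0.3846) = -8.30 dB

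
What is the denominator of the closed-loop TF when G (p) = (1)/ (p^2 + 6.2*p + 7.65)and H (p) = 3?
Characteristic poly = G_den * H_den + G_num * H_num = (p^2 + 6.2*p + 7.65) + (3) = p^2 + 6.2*p + 10.65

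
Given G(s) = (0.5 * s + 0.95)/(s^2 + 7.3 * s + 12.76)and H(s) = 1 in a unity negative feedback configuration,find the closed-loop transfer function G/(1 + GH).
Closed-loop T = G/(1+GH).
Numerator: G_num * H_den = 0.5*s + 0.95.
Denominator: G_den * H_den + G_num * H_num = (s^2 + 7.3*s + 12.76) + (0.5*s + 0.95) = s^2 + 7.8*s + 13.71.
T(s) = (0.5*s + 0.95)/(s^2 + 7.8*s + 13.71)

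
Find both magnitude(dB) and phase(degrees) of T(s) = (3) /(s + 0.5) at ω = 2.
Substitute s = j*2: T(j2) = 0.352941 - 1.41176j.
|T| = 20*log₁₀(sqrt(Re²+Im²)) = 3.26 dB.
∠T = atan2(Im, Re) = -75.96°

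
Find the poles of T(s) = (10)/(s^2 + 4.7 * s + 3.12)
Set denominator = 0: s^2 + 4.7*s + 3.12 = (s + 3.9)(s + 0.8) = 0 → Poles: -0.8, -3.9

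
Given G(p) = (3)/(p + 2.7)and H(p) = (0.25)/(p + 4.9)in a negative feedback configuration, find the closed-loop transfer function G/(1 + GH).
Closed-loop T = G/(1+GH).
Numerator: G_num * H_den = 3*p + 14.7.
Denominator: G_den * H_den + G_num * H_num = (p^2 + 7.6*p + 13.23) + (0.75) = p^2 + 7.6*p + 13.98.
T(p) = (3*p + 14.7)/(p^2 + 7.6*p + 13.98)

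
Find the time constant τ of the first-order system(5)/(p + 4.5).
First-order system: τ = -1/pole. Pole = -4.5. τ = -1/(-4.5) = 0.2222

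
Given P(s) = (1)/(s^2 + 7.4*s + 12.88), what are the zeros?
Numerator is a nonzero constant (1) → Zeros: none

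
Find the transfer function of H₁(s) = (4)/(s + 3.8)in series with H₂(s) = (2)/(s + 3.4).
Series: H = H₁ · H₂ = (n₁·n₂)/(d₁·d₂).
Num: n₁·n₂ = 8. Den: d₁·d₂ = s^2 + 7.2*s + 12.92.
H(s) = (8)/(s^2 + 7.2*s + 12.92)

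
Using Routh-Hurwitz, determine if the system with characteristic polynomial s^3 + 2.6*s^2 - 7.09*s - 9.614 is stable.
Routh array:
s^3: [1, -7.09]; s^2: [2.6, -9.614]; s^1: [-3.39231]; s^0: [-9.614]
First column: [1, 2.6, -3.39231, -9.614]. Sign changes = 1.
No, unstable (1 RHP root(s))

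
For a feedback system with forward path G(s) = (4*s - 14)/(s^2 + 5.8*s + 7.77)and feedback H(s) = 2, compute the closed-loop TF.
Closed-loop T = G/(1+GH).
Numerator: G_num * H_den = 4*s - 14.
Denominator: G_den * H_den + G_num * H_num = (s^2 + 5.8*s + 7.77) + (8*s - 28) = s^2 + 13.8*s - 20.23.
T(s) = (4*s - 14)/(s^2 + 13.8*s - 20.23)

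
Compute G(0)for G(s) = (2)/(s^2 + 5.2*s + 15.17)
DC gain = G(0) = num(0)/den(0) = 2/15.17 = 0.1318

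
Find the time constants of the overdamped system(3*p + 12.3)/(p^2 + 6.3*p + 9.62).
Overdamped: real poles at -2.6, -3.7. τ = -1/pole → τ₁ = 0.3846, τ₂ = 0.2703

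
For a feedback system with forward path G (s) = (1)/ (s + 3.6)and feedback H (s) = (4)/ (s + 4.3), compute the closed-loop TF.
Closed-loop T = G/(1+GH).
Numerator: G_num * H_den = s + 4.3.
Denominator: G_den * H_den + G_num * H_num = (s^2 + 7.9*s + 15.48) + (4) = s^2 + 7.9*s + 19.48.
T(s) = (s + 4.3)/(s^2 + 7.9*s + 19.48)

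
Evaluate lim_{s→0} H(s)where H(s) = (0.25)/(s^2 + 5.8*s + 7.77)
DC gain = H(0) = num(0)/den(0) = 0.25/7.77 = 0.03218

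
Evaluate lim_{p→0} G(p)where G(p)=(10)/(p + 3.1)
DC gain = G(0) = num(0)/den(0) = 10/3.1 = 3.226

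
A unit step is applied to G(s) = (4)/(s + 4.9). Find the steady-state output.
FVT: lim_{t→∞} y(t) = lim_{s→0} s*Y(s) where Y(s) = G(s)/s.
= lim_{s→0} G(s) = G(0) = num(0)/den(0) = 4/4.9 = 0.8163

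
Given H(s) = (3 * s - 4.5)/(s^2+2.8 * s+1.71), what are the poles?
Set denominator = 0: s^2 + 2.8*s + 1.71 = (s + 0.9)(s + 1.9) = 0 → Poles: -0.9, -1.9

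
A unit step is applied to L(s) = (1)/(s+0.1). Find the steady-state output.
FVT: lim_{t→∞} y(t) = lim_{s→0} s*Y(s) where Y(s) = L(s)/s.
= lim_{s→0} L(s) = L(0) = num(0)/den(0) = 1/0.1 = 10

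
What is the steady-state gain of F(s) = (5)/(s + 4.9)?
DC gain = F(0) = num(0)/den(0) = 5/4.9 = 1.02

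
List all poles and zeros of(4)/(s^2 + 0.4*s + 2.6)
Set denominator = 0: s^2 + 0.4*s + 2.6 = 0 → Poles: -0.2 + 1.6j, -0.2 - 1.6j
Numerator is a nonzero constant (4) → Zeros: none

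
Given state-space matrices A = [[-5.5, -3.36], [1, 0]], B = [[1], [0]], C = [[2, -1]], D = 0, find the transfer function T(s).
T(s) = C(sI - A)⁻¹B + D.
Characteristic polynomial det(sI - A) = s^2 + 5.5*s + 3.36.
Numerator from C·adj(sI-A)·B + D·det(sI-A) = 2*s - 1.
T(s) = (2*s - 1)/(s^2 + 5.5*s + 3.36)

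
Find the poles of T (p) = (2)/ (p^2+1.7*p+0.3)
Set denominator = 0: p^2 + 1.7*p + 0.3 = (p + 0.2)(p + 1.5) = 0 → Poles: -0.2, -1.5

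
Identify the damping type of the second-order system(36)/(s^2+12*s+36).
Standard form: ωn²/(s²+2ζωn·s+ωn²) gives ωn=6, ζ=1.
Critically damped (ζ = 1)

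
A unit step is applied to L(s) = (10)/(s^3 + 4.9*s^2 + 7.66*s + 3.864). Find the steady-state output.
FVT: lim_{t→∞} y(t) = lim_{s→0} s*Y(s) where Y(s) = L(s)/s.
= lim_{s→0} L(s) = L(0) = num(0)/den(0) = 10/3.864 = 2.588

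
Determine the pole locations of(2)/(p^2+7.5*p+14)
Set denominator = 0: p^2 + 7.5*p + 14 = (p + 3.5)(p + 4) = 0 → Poles: -3.5, -4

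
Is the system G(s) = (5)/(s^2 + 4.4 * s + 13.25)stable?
Denominator: s^2 + 4.4*s + 13.25. Poles: -2.2 + 2.9j, -2.2 - 2.9j. All Re(p)<0: Yes (stable)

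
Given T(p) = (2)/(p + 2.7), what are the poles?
Set denominator = 0: p + 2.7 = 0 → Poles: -2.7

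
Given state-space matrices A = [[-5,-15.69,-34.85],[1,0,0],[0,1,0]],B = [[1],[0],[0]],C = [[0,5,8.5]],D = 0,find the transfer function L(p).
L(p) = C(pI - A)⁻¹B + D.
Characteristic polynomial det(pI - A) = p^3 + 5*p^2 + 15.69*p + 34.85.
Numerator from C·adj(pI-A)·B + D·det(pI-A) = 5*p + 8.5.
L(p) = (5*p + 8.5)/(p^3 + 5*p^2 + 15.69*p + 34.85)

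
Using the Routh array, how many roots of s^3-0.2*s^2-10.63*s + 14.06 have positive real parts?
Routh array:
s^3: [1, -10.63]; s^2: [-0.2, 14.06]; s^1: [59.67]; s^0: [14.06]
First column: [1, -0.2, 59.67, 14.06]. Sign changes = RHP roots = 2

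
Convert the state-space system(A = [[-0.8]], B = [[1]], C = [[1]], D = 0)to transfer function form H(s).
H(s) = C(sI - A)⁻¹B + D.
Characteristic polynomial det(sI - A) = s + 0.8.
Numerator from C·adj(sI-A)·B + D·det(sI-A) = 1.
H(s) = (1)/(s + 0.8)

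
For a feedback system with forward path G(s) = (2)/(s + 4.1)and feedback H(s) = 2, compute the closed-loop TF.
Closed-loop T = G/(1+GH).
Numerator: G_num * H_den = 2.
Denominator: G_den * H_den + G_num * H_num = (s + 4.1) + (4) = s + 8.1.
T(s) = (2)/(s + 8.1)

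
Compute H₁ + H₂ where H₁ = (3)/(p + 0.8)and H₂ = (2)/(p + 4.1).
Parallel: H = H₁ + H₂ = (n₁·d₂ + n₂·d₁)/(d₁·d₂).
n₁·d₂ = 3*p + 12.3. n₂·d₁ = 2*p + 1.6. Sum = 5*p + 13.9. d₁·d₂ = p^2 + 4.9*p + 3.28.
H(p) = (5*p + 13.9)/(p^2 + 4.9*p + 3.28)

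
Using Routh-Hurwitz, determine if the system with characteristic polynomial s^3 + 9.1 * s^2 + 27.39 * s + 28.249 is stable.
Routh array:
s^3: [1, 27.39]; s^2: [9.1, 28.249]; s^1: [24.2857]; s^0: [28.249]
First column: [1, 9.1, 24.2857, 28.249]. Sign changes = 0.
Yes, stable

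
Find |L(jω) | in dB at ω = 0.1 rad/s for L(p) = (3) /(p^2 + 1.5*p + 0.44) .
Substitute p = j*0.1: L(j0.1) = 6.21986 - 2.16972j.
|L(j0.1)| = sqrt(Re² + Im²) = 6.587.
20*log₁₀(6.587) = 16.37 dB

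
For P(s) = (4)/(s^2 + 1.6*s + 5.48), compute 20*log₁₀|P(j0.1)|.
Substitute s = j*0.1: P(j0.1) = 0.730636 - 0.0213714j.
|P(j0.1)| = sqrt(Re² + Im²) = 0.7309.
20*log₁₀(0.7309) = -2.72 dB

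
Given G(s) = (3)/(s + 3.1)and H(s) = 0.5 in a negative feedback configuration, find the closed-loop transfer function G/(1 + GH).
Closed-loop T = G/(1+GH).
Numerator: G_num * H_den = 3.
Denominator: G_den * H_den + G_num * H_num = (s + 3.1) + (1.5) = s + 4.6.
T(s) = (3)/(s + 4.6)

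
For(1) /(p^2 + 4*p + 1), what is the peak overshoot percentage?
Standard form: ωn²/(p²+2ζωn·p+ωn²) → ωn = 1, ζ = 2.
ζ ≥ 1, so the response is non-oscillatory: peak overshoot = 0%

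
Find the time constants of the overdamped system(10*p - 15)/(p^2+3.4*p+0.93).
Overdamped: real poles at -0.3, -3.1. τ = -1/pole → τ₁ = 3.333, τ₂ = 0.3226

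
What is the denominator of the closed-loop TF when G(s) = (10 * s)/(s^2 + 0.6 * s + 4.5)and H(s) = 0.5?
Characteristic poly = G_den * H_den + G_num * H_num = (s^2 + 0.6*s + 4.5) + (5*s) = s^2 + 5.6*s + 4.5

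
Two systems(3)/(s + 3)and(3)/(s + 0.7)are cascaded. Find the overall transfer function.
Series: H = H₁ · H₂ = (n₁·n₂)/(d₁·d₂).
Num: n₁·n₂ = 9. Den: d₁·d₂ = s^2 + 3.7*s + 2.1.
H(s) = (9)/(s^2 + 3.7*s + 2.1)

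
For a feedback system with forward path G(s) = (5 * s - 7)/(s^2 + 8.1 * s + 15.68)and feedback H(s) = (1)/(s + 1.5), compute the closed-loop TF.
Closed-loop T = G/(1+GH).
Numerator: G_num * H_den = 5*s^2 + 0.5*s - 10.5.
Denominator: G_den * H_den + G_num * H_num = (s^3 + 9.6*s^2 + 27.83*s + 23.52) + (5*s - 7) = s^3 + 9.6*s^2 + 32.83*s + 16.52.
T(s) = (5*s^2 + 0.5*s - 10.5)/(s^3 + 9.6*s^2 + 32.83*s + 16.52)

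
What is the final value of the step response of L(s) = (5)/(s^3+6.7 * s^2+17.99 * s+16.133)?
FVT: lim_{t→∞} y(t) = lim_{s→0} s*Y(s) where Y(s) = L(s)/s.
= lim_{s→0} L(s) = L(0) = num(0)/den(0) = 5/16.133 = 0.3099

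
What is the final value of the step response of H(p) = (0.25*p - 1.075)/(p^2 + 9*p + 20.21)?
FVT: lim_{t→∞} y(t) = lim_{p→0} p*Y(p) where Y(p) = H(p)/p.
= lim_{p→0} H(p) = H(0) = num(0)/den(0) = -1.075/20.21 = -0.05319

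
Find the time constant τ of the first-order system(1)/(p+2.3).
First-order system: τ = -1/pole. Pole = -2.3. τ = -1/(-2.3) = 0.4348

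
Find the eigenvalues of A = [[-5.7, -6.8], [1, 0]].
Eigenvalues solve det(λI - A) = 0.
Characteristic polynomial: λ^2 + 5.7*λ + 6.8 = 0.
Factor: (λ + 4)(λ + 1.7) = 0.
Roots: -1.7, -4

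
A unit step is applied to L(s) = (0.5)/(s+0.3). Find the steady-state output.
FVT: lim_{t→∞} y(t) = lim_{s→0} s*Y(s) where Y(s) = L(s)/s.
= lim_{s→0} L(s) = L(0) = num(0)/den(0) = 0.5/0.3 = 1.667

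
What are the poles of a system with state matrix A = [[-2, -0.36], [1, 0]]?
Eigenvalues solve det(λI - A) = 0.
Characteristic polynomial: λ^2 + 2*λ + 0.36 = 0.
Factor: (λ + 1.8)(λ + 0.2) = 0.
Roots: -0.2, -1.8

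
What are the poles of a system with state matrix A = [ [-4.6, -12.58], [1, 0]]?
Eigenvalues solve det(λI - A) = 0.
Characteristic polynomial: λ^2 + 4.6*λ + 12.58 = 0.
Roots: -2.3 + 2.7j, -2.3 - 2.7j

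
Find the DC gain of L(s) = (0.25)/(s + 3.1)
DC gain = L(0) = num(0)/den(0) = 0.25/3.1 = 0.08065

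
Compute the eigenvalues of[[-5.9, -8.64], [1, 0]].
Eigenvalues solve det(λI - A) = 0.
Characteristic polynomial: λ^2 + 5.9*λ + 8.64 = 0.
Factor: (λ + 2.7)(λ + 3.2) = 0.
Roots: -2.7, -3.2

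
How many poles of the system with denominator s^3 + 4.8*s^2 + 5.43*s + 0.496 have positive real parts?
s^3 + 4.8*s^2 + 5.43*s + 0.496 = (s + 0.1)(s + 3.1)(s + 1.6). Poles: -0.1, -1.6, -3.1. RHP poles (Re>0): 0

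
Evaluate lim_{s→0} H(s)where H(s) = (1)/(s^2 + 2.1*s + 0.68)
DC gain = H(0) = num(0)/den(0) = 1/0.68 = 1.471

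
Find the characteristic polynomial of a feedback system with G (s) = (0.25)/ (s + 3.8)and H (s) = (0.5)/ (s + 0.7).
Characteristic poly = G_den * H_den + G_num * H_num = (s^2 + 4.5*s + 2.66) + (0.125) = s^2 + 4.5*s + 2.785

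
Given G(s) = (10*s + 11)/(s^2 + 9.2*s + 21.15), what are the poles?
Set denominator = 0: s^2 + 9.2*s + 21.15 = (s + 4.5)(s + 4.7) = 0 → Poles: -4.5, -4.7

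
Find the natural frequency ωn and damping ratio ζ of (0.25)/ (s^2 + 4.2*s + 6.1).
Underdamped: complex pole -2.1 + 1.3j. ωn = |pole| = 2.47, ζ = -Re(pole)/ωn = 0.8503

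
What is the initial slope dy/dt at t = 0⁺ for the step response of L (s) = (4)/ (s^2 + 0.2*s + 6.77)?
IVT: y'(0⁺) = lim_{s→∞} s²·Y(s) = lim_{s→∞} s·L(s).
deg(num) = 0, deg(den) = 2, relative degree = 2 ≥ 2, so s·L(s) → 0. Initial slope = 0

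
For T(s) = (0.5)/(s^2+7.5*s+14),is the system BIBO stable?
Denominator: s^2 + 7.5*s + 14 = (s + 4)(s + 3.5). Poles: -3.5, -4. All Re(p)<0: Yes (stable)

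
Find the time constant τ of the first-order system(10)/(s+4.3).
First-order system: τ = -1/pole. Pole = -4.3. τ = -1/(-4.3) = 0.2326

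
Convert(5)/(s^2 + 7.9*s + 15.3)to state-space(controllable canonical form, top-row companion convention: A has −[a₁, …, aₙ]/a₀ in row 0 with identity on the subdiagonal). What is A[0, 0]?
Reachable canonical form for den = s^2 + 7.9*s + 15.3: top row of A = -[a₁,a₂,...,aₙ]/a₀, ones on the subdiagonal, zeros elsewhere.
A = [[-7.9, -15.3], [1, 0]].
A[0,0] = -7.9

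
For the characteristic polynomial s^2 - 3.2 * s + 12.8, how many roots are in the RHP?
Poles: 1.6 + 3.2j, 1.6 - 3.2j. RHP poles (Re>0): 2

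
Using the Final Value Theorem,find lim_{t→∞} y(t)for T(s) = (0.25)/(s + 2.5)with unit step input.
FVT: lim_{t→∞} y(t) = lim_{s→0} s*Y(s) where Y(s) = T(s)/s.
= lim_{s→0} T(s) = T(0) = num(0)/den(0) = 0.25/2.5 = 0.1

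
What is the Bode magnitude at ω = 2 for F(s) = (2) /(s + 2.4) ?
Substitute s = j*2: F(j2) = 0.491803 - 0.409836j.
|F(j2)| = sqrt(Re² + Im²) = 0.6402.
20*log₁₀(0.6402) = -3.87 dB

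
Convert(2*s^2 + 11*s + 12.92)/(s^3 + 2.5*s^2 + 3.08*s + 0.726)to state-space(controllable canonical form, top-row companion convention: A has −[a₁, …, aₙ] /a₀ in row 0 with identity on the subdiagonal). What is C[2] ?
Reachable canonical form: C = numerator coefficients (right-aligned, zero-padded to length n).
num = 2*s^2 + 11*s + 12.92, C = [[2, 11, 12.92]].
C[2] = 12.92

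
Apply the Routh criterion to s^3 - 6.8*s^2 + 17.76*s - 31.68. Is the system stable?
Routh array:
s^3: [1, 17.76]; s^2: [-6.8, -31.68]; s^1: [13.1012]; s^0: [-31.68]
First column: [1, -6.8, 13.1012, -31.68]. Sign changes = 3.
No, unstable (3 RHP root(s))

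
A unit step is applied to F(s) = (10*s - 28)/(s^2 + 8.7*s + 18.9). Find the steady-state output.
FVT: lim_{t→∞} y(t) = lim_{s→0} s*Y(s) where Y(s) = F(s)/s.
= lim_{s→0} F(s) = F(0) = num(0)/den(0) = -28/18.9 = -1.481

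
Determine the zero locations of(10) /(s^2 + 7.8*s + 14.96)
Numerator is a nonzero constant (10) → Zeros: none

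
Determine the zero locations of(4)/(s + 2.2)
Numerator is a nonzero constant (4) → Zeros: none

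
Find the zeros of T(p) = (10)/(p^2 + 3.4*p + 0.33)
Numerator is a nonzero constant (10) → Zeros: none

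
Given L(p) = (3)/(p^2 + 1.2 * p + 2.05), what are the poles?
Set denominator = 0: p^2 + 1.2*p + 2.05 = 0 → Poles: -0.6 + 1.3j, -0.6 - 1.3j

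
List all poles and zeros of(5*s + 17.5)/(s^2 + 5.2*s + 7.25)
Set denominator = 0: s^2 + 5.2*s + 7.25 = 0 → Poles: -2.6 + 0.7j, -2.6 - 0.7j
Set numerator = 0: 5*s + 17.5 = 0 → Zeros: -3.5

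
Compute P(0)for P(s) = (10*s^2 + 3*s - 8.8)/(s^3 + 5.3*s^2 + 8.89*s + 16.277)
DC gain = P(0) = num(0)/den(0) = -8.8/16.277 = -0.5406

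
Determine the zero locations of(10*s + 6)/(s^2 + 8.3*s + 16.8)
Set numerator = 0: 10*s + 6 = 0 → Zeros: -0.6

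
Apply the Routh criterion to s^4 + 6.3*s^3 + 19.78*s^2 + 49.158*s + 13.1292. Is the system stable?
Routh array:
s^4: [1, 19.78, 13.1292]; s^3: [6.3, 49.158]; s^2: [11.9771, 13.1292]; s^1: [42.252]; s^0: [13.1292]
First column: [1, 6.3, 11.9771, 42.252, 13.1292]. Sign changes = 0.
Yes, stable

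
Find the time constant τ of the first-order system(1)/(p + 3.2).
First-order system: τ = -1/pole. Pole = -3.2. τ = -1/(-3.2) = 0.3125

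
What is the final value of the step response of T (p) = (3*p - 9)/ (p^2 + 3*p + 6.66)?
FVT: lim_{t→∞} y(t) = lim_{p→0} p*Y(p) where Y(p) = T(p)/p.
= lim_{p→0} T(p) = T(0) = num(0)/den(0) = -9/6.66 = -1.351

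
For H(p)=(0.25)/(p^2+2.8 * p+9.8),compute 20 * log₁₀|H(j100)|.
Substitute p = j*100: H(j100) = -2.50049e-05 - 7.00823e-07j.
|H(j100)| = sqrt(Re² + Im²) = 2.501e-05.
20*log₁₀(2.501e-05) = -92.04 dB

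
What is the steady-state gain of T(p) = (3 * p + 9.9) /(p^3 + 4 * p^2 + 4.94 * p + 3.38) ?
DC gain = T(0) = num(0)/den(0) = 9.9/3.38 = 2.929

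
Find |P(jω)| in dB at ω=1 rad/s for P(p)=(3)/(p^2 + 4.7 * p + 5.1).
Substitute p = j*1: P(j1) = 0.316195 - 0.362468j.
|P(j1)| = sqrt(Re² + Im²) = 0.481.
20*log₁₀(0.481) = -6.36 dB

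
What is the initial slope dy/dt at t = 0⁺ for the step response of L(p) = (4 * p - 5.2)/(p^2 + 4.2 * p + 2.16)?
IVT: y'(0⁺) = lim_{p→∞} p²·Y(p) = lim_{p→∞} p·L(p).
deg(num) = 1, deg(den) = 2, relative degree = 1, so p·L(p) → (leading num)/(leading den) = 4/1 = 4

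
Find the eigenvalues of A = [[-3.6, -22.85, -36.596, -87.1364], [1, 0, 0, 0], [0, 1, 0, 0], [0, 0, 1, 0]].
Eigenvalues solve det(λI - A) = 0.
Characteristic polynomial: λ^4 + 3.6*λ^3 + 22.85*λ^2 + 36.596*λ + 87.1364 = 0.
Factor: (λ^2 + 2*λ + 6.76)(λ^2 + 1.6*λ + 12.89) = 0.
Roots: -0.8 + 3.5j, -0.8 - 3.5j, -1 + 2.4j, -1 - 2.4j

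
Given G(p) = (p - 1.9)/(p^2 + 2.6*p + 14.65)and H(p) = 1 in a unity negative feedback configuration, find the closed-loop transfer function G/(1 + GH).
Closed-loop T = G/(1+GH).
Numerator: G_num * H_den = p - 1.9.
Denominator: G_den * H_den + G_num * H_num = (p^2 + 2.6*p + 14.65) + (p - 1.9) = p^2 + 3.6*p + 12.75.
T(p) = (p - 1.9)/(p^2 + 3.6*p + 12.75)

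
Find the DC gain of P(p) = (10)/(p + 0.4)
DC gain = P(0) = num(0)/den(0) = 10/0.4 = 25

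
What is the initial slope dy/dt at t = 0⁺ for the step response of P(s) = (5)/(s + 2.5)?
IVT: y'(0⁺) = lim_{s→∞} s²·Y(s) = lim_{s→∞} s·P(s).
deg(num) = 0, deg(den) = 1, relative degree = 1, so s·P(s) → (leading num)/(leading den) = 5/1 = 5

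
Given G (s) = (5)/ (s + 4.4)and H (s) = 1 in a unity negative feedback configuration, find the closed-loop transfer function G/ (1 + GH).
Closed-loop T = G/(1+GH).
Numerator: G_num * H_den = 5.
Denominator: G_den * H_den + G_num * H_num = (s + 4.4) + (5) = s + 9.4.
T(s) = (5)/(s + 9.4)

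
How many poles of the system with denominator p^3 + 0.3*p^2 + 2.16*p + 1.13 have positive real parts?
p^3 + 0.3*p^2 + 2.16*p + 1.13 = (p + 0.5)(p^2 - 0.2*p + 2.26). Poles: -0.5, 0.1 + 1.5j, 0.1 - 1.5j. RHP poles (Re>0): 2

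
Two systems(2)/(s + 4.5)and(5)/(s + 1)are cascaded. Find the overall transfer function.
Series: H = H₁ · H₂ = (n₁·n₂)/(d₁·d₂).
Num: n₁·n₂ = 10. Den: d₁·d₂ = s^2 + 5.5*s + 4.5.
H(s) = (10)/(s^2 + 5.5*s + 4.5)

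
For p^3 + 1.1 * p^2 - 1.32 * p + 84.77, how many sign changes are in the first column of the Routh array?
Routh array:
p^3: [1, -1.32]; p^2: [1.1, 84.77]; p^1: [-78.3836]; p^0: [84.77]
First column: [1, 1.1, -78.3836, 84.77]. Sign changes = 2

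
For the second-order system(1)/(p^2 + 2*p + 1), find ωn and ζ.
Standard form: ωn²/(p²+2ζωn·p+ωn²).
const=1=ωn² → ωn=1, p coeff=2=2ζωn → ζ=1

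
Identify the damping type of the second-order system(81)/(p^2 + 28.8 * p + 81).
Standard form: ωn²/(p²+2ζωn·p+ωn²) gives ωn=9, ζ=1.6.
Overdamped (ζ = 1.6 > 1)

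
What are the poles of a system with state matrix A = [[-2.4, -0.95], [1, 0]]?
Eigenvalues solve det(λI - A) = 0.
Characteristic polynomial: λ^2 + 2.4*λ + 0.95 = 0.
Factor: (λ + 0.5)(λ + 1.9) = 0.
Roots: -0.5, -1.9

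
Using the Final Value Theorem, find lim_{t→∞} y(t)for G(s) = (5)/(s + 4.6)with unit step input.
FVT: lim_{t→∞} y(t) = lim_{s→0} s*Y(s) where Y(s) = G(s)/s.
= lim_{s→0} G(s) = G(0) = num(0)/den(0) = 5/4.6 = 1.087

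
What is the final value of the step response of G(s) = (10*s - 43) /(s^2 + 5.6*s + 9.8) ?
FVT: lim_{t→∞} y(t) = lim_{s→0} s*Y(s) where Y(s) = G(s)/s.
= lim_{s→0} G(s) = G(0) = num(0)/den(0) = -43/9.8 = -4.388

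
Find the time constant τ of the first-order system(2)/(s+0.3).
First-order system: τ = -1/pole. Pole = -0.3. τ = -1/(-0.3) = 3.333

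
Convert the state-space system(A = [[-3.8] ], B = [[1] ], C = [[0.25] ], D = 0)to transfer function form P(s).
P(s) = C(sI - A)⁻¹B + D.
Characteristic polynomial det(sI - A) = s + 3.8.
Numerator from C·adj(sI-A)·B + D·det(sI-A) = 0.25.
P(s) = (0.25)/(s + 3.8)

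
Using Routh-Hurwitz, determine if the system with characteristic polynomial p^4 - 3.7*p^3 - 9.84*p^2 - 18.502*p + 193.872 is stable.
Routh array:
p^4: [1, -9.84, 193.872]; p^3: [-3.7, -18.502]; p^2: [-14.8405, 193.872]; p^1: [-66.8376]; p^0: [193.872]
First column: [1, -3.7, -14.8405, -66.8376, 193.872]. Sign changes = 2.
No, unstable (2 RHP root(s))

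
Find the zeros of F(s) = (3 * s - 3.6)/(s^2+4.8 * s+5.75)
Set numerator = 0: 3*s - 3.6 = 0 → Zeros: 1.2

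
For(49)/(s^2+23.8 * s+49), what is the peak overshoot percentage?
Standard form: ωn²/(s²+2ζωn·s+ωn²) → ωn = 7, ζ = 1.7.
ζ ≥ 1, so the response is non-oscillatory: peak overshoot = 0%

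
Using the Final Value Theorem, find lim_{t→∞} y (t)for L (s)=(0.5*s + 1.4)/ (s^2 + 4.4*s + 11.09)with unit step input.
FVT: lim_{t→∞} y(t) = lim_{s→0} s*Y(s) where Y(s) = L(s)/s.
= lim_{s→0} L(s) = L(0) = num(0)/den(0) = 1.4/11.09 = 0.1262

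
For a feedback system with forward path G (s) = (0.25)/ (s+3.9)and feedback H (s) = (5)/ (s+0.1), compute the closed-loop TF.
Closed-loop T = G/(1+GH).
Numerator: G_num * H_den = 0.25*s + 0.025.
Denominator: G_den * H_den + G_num * H_num = (s^2 + 4*s + 0.39) + (1.25) = s^2 + 4*s + 1.64.
T(s) = (0.25*s + 0.025)/(s^2 + 4*s + 1.64)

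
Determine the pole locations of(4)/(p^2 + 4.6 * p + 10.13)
Set denominator = 0: p^2 + 4.6*p + 10.13 = 0 → Poles: -2.3 + 2.2j, -2.3 - 2.2j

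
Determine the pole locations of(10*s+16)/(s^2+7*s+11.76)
Set denominator = 0: s^2 + 7*s + 11.76 = (s + 4.2)(s + 2.8) = 0 → Poles: -2.8, -4.2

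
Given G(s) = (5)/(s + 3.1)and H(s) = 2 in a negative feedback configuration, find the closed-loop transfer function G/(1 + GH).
Closed-loop T = G/(1+GH).
Numerator: G_num * H_den = 5.
Denominator: G_den * H_den + G_num * H_num = (s + 3.1) + (10) = s + 13.1.
T(s) = (5)/(s + 13.1)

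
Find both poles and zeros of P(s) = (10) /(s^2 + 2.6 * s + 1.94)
Set denominator = 0: s^2 + 2.6*s + 1.94 = 0 → Poles: -1.3 + 0.5j, -1.3 - 0.5j
Numerator is a nonzero constant (10) → Zeros: none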